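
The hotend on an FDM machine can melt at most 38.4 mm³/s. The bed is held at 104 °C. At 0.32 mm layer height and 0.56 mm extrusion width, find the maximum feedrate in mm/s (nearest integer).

214 mm/s

Bead cross-section = 0.32 × 0.56, so 0.1792 mm².
Max speed = 38.4 / 0.1792 = 214.29 ≈ 214 mm/s.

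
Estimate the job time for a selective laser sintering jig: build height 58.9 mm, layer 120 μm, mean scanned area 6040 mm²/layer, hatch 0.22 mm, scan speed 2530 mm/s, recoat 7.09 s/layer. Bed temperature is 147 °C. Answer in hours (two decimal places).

2.45 hours

Number of layers: 58.9 / 0.12 → 491 (rounded up).
Scan path per layer: 6040 / 0.22 → 27454.5 mm.
Laser time per layer: 27454.5 / 2530 → 10.8516 s.
Time per layer = 10.8516 + 7.09, so 17.9416 s.
491 layers × 17.9416 s/layer = 8809.3256 s, i.e. 2.45 hours.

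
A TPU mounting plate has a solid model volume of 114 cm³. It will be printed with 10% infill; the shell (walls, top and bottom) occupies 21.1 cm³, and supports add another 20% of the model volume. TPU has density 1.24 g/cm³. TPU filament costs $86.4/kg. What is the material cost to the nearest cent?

$5.70

Interior volume = 114 − 21.1, so 92.9 cm³.
Infill deposited = 0.10 × 92.9, so 9.29 cm³.
Support = 0.20 × 114 = 22.8 cm³.
Total printed volume = 21.1 + 9.29 + 22.8, so 53.19 cm³.
Mass = 53.19 × 1.24, so 65.9556 g.
Cost = 65.9556 g / 1000 × $86.4/kg = $5.70.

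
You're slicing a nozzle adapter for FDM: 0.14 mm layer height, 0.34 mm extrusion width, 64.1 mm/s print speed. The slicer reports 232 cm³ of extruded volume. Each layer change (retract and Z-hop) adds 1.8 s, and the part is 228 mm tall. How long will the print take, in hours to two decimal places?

Bead cross-section = 0.14 × 0.34, so 0.0476 mm².
Toolpath length = 232 cm³ / 0.0476 mm² = 232000 / 0.0476 = 4873949.6 mm.
Time extruding: 4873949.6 / 64.1 → 76036.7 s.
Number of layers: 228 / 0.14 → 1629 (rounded up).
Non-print overhead: 1629 × 1.8 → 2932.2 s.
Total = 76036.7 + 2932.2 = 78968.9 s = 21.94 hours.

21.94 hours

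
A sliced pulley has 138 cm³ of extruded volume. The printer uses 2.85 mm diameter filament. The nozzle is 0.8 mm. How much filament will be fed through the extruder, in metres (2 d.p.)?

Filament cross-section = π × (2.85/2)² = 6.3794 mm².
Length = 138 cm³ / 6.3794 mm² = 138000 / 6.3794 = 21632.13 mm = 21.63 m.

21.63 m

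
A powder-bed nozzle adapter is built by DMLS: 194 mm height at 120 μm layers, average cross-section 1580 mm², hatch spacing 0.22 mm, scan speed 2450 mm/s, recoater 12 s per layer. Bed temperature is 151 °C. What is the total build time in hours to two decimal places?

6.71 hours

Layers = ⌈194/0.12⌉ = 1617.
Per-layer scan distance: 1580 / 0.22 → 7181.8 mm.
Laser time per layer = 7181.8 / 2450, so 2.9313 s.
Layer cycle: 2.9313 + 12 → 14.9313 s.
Build time = 1617 × 14.9313 = 24143.9121 s = 6.71 hours.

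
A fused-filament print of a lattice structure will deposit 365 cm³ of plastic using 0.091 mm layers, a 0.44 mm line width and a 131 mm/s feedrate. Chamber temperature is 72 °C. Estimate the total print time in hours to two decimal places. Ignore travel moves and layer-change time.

19.33 hours

Bead cross-section = 0.091 × 0.44, so 0.04004 mm².
Toolpath length = 365 cm³ / 0.04004 mm² = 365000 / 0.04004 = 9115884.1 mm.
Extrusion time = 9115884.1 / 131 = 69586.9 s.
69586.9 s = 19.33 hours.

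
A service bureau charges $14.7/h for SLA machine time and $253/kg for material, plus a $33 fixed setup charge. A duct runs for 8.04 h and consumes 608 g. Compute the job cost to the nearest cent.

$305.01

Machine-time cost = 14.7 × 8.04 = $118.188.
Feedstock cost: 253 × 608/1000 → $153.824.
Adding setup: 118.188 + 153.824 + 33 → 305.012 ≈ $305.01.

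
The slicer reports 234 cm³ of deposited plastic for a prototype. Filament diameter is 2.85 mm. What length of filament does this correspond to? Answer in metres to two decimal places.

Cross-section of 2.85 mm filament: π·(2.85/2)² = 6.3794 mm².
Length = 234 cm³ / 6.3794 mm² = 234000 / 6.3794 = 36680.57 mm = 36.68 m.

36.68 m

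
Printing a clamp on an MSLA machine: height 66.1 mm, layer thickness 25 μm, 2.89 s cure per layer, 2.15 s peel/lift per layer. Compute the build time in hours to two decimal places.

3.70 hours

Layer count = ceil(66.1 / 0.025) = 2644.
Cycle time: 2.89 + 2.15 → 5.04 s.
Total = 2644 × 5.04 = 13325.76 s = 3.70 hours.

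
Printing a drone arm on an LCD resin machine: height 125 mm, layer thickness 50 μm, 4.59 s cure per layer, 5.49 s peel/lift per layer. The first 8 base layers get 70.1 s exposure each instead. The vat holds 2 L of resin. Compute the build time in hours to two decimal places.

7.15 hours

Layers = ⌈125/0.05⌉ = 2500.
Bottom layers = 8 × (70.1 + 5.49), so 604.72 s.
Regular layers: 2492 × (4.59 + 5.49) → 25119.36 s.
Total = 604.72 + 25119.36 = 25724.08 s = 7.15 hours.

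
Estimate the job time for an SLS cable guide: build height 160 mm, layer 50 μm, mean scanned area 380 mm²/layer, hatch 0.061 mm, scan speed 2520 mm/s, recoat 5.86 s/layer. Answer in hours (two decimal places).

Layers = ⌈160/0.05⌉ = 3200.
Per-layer scan distance: 380 / 0.061 → 6229.5 mm.
Per-layer scan time: 6229.5 / 2520 → 2.472 s.
Layer cycle = 2.472 + 5.86, so 8.332 s.
Build time = 3200 × 8.332 = 26662.4 s = 7.41 hours.

7.41 hours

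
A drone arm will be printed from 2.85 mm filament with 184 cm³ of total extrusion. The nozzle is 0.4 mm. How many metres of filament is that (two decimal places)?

28.84 m

Filament cross-section = π × (2.85/2)² = 6.3794 mm².
L = 184000 mm³ / 6.3794 mm² = 28842.84 mm, i.e. 28.84 m.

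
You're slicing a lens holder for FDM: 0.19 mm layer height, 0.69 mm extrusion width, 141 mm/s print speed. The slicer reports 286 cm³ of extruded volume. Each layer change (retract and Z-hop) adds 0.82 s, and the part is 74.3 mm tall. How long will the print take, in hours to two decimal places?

4.39 hours

Line area: 0.19 × 0.69 → 0.1311 mm².
Toolpath length = 286 cm³ / 0.1311 mm² = 286000 / 0.1311 = 2181540.8 mm.
Time extruding = 2181540.8 / 141 = 15471.9 s.
Layers = ⌈74.3/0.19⌉ = 392.
Z-hop total = 392 × 0.82, so 321.44 s.
Total = 15471.9 + 321.44 = 15793.34 s = 4.39 hours.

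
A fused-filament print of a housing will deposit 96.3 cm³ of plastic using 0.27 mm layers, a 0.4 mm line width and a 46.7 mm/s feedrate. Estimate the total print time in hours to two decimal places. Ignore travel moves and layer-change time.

5.30 hours

Extrusion cross-section: 0.27 × 0.4 → 0.108 mm².
Toolpath length = 96.3 cm³ / 0.108 mm² = 96300 / 0.108 = 891666.7 mm.
Time extruding = 891666.7 / 46.7 = 19093.5 s.
19093.5 s = 5.30 hours.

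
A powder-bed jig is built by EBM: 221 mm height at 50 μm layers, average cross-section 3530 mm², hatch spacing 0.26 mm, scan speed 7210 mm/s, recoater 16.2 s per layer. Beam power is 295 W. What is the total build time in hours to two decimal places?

Layer count = ceil(221 / 0.05) = 4420.
Scan path per layer: 3530 / 0.26 → 13576.9 mm.
Per-layer scan time = 13576.9 / 7210, so 1.8831 s.
Time per layer = 1.8831 + 16.2 = 18.0831 s.
4420 layers × 18.0831 s/layer = 79927.302 s, i.e. 22.20 hours.

22.20 hours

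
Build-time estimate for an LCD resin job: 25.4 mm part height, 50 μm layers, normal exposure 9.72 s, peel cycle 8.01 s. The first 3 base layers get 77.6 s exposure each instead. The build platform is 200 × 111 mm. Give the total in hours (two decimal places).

2.56 hours

Layers = ⌈25.4/0.05⌉ = 508.
Base layers: 3 × (77.6 + 8.01) → 256.83 s.
Regular layers = 505 × (9.72 + 8.01), so 8953.65 s.
Total = 256.83 + 8953.65 = 9210.48 s = 2.56 hours.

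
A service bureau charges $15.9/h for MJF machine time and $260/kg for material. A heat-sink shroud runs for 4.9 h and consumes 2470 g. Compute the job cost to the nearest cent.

$720.11

Machine cost: 15.9 × 4.9 → $77.91.
Material cost = 260 × 2470/1000 = $642.20.
Job cost: 77.91 + 642.20 = $720.11.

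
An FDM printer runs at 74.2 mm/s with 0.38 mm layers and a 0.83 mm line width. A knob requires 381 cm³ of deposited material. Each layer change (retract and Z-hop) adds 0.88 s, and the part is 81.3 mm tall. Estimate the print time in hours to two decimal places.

Extrusion cross-section = 0.38 × 0.83, so 0.3154 mm².
Total extruded path = 381000/0.3154 = 1207989.9 mm.
Time extruding: 1207989.9 / 74.2 → 16280.2 s.
Number of layers: 81.3 / 0.38 → 214 (rounded up).
Layer-change overhead: 214 × 0.88 → 188.32 s.
Total = 16280.2 + 188.32 = 16468.52 s = 4.57 hours.

4.57 hours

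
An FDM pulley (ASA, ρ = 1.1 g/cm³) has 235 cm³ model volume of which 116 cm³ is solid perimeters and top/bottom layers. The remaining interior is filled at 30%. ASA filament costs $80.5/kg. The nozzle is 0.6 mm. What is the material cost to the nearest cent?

$13.43

Interior volume = 235 − 116 = 119 cm³.
Deposited infill = 0.30 × 119 = 35.7 cm³.
Total extruded = 116 + 35.7, so 151.7 cm³.
Mass = 151.7 × 1.1 = 166.87 g.
At $80.5/kg: 166.87/1000 × 80.5 = $13.43.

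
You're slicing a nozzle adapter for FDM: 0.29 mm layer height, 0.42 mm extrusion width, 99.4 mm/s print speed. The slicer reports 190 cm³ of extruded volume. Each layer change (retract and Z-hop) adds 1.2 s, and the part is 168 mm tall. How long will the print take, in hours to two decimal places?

Extrusion cross-section: 0.29 × 0.42 → 0.1218 mm².
Path length: 190000 mm³ / 0.1218 mm² → 1559934.3 mm.
Extrusion time = 1559934.3 / 99.4 = 15693.5 s.
Layers = ⌈168/0.29⌉ = 580.
Non-print overhead = 580 × 1.2 = 696 s.
Total = 15693.5 + 696 = 16389.5 s = 4.55 hours.

4.55 hours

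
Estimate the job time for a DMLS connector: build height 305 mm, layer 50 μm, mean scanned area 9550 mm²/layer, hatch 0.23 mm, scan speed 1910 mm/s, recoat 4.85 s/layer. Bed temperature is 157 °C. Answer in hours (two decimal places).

Layers = ⌈305/0.05⌉ = 6100.
Per-layer scan distance: 9550 / 0.23 → 41521.7 mm.
Per-layer scan time: 41521.7 / 1910 → 21.7391 s.
Layer cycle = 21.7391 + 4.85, so 26.5891 s.
6100 layers × 26.5891 s/layer = 162193.51 s, i.e. 45.05 hours.

45.05 hours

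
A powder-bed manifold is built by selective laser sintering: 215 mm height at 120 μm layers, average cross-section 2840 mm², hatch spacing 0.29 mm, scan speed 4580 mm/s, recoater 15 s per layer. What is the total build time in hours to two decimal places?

8.53 hours

Number of layers: 215 / 0.12 → 1792 (rounded up).
Scan path per layer = 2840 / 0.29 = 9793.1 mm.
Per-layer scan time: 9793.1 / 4580 → 2.1382 s.
Time per layer = 2.1382 + 15, so 17.1382 s.
1792 layers × 17.1382 s/layer = 30711.6544 s, i.e. 8.53 hours.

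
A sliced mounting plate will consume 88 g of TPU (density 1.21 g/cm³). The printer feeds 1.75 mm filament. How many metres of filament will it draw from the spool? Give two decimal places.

Extruded volume: 88/1.21 = 72.7273 cm³ (72727.3 mm³).
Cross-section of 1.75 mm filament: π·(1.75/2)² = 2.4053 mm².
Length = 72727.3 / 2.4053 = 30236.27 mm = 30.24 m.

30.24 m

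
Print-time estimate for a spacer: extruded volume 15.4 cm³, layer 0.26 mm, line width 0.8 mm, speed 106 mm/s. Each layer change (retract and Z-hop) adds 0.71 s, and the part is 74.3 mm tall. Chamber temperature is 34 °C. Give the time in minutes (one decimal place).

15.0 minutes

Line area = 0.26 × 0.8 = 0.208 mm².
Total extruded path = 15400/0.208 = 74038.5 mm.
Print-move time: 74038.5 / 106 → 698.5 s.
Layers = ⌈74.3/0.26⌉ = 286.
Non-print overhead: 286 × 0.71 → 203.06 s.
Total = 698.5 + 203.06 = 901.56 s = 15.0 minutes.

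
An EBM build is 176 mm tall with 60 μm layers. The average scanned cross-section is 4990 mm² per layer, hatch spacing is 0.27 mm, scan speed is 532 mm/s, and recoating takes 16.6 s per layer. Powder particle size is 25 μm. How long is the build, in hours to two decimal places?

Number of layers: 176 / 0.06 → 2934 (rounded up).
Per-layer scan distance: 4990 / 0.27 → 18481.5 mm.
Scan time per layer: 18481.5 / 532 → 34.7397 s.
Time per layer = 34.7397 + 16.6 = 51.3397 s.
2934 layers × 51.3397 s/layer = 150630.6798 s, i.e. 41.84 hours.

41.84 hours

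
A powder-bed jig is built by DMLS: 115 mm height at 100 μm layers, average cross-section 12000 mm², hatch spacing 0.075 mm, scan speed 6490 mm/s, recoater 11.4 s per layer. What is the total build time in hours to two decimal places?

11.52 hours

Layers = ⌈115/0.1⌉ = 1150.
Per-layer scan distance = 12000 / 0.075 = 160000 mm.
Per-layer scan time = 160000 / 6490, so 24.6533 s.
Per-layer time: 24.6533 + 11.4 → 36.0533 s.
1150 layers × 36.0533 s/layer = 41461.295 s, i.e. 11.52 hours.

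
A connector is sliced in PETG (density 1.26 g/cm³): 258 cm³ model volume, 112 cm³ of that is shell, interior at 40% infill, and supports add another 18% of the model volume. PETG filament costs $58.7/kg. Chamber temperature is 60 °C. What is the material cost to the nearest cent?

Interior volume: 258 − 112 → 146 cm³.
Deposited infill: 0.40 × 146 → 58.4 cm³.
Support: 0.18 × 258 → 46.44 cm³.
Total extruded = 112 + 58.4 + 46.44, so 216.84 cm³.
Mass = 216.84 × 1.26 = 273.2184 g.
Cost = 273.2184 g / 1000 × $58.7/kg = $16.04.

$16.04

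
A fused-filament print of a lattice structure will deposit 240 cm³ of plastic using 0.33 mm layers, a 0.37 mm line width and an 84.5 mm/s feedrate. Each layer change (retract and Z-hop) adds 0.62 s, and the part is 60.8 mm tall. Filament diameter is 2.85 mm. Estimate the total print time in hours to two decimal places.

Bead cross-section = 0.33 × 0.37, so 0.1221 mm².
Path length: 240000 mm³ / 0.1221 mm² → 1965602 mm.
Extrusion time = 1965602 / 84.5, so 23261.6 s.
Layers = ⌈60.8/0.33⌉ = 185.
Z-hop total: 185 × 0.62 → 114.7 s.
Altogether 23261.6 + 114.7 = 23376.3 s, i.e. 6.49 hours.

6.49 hours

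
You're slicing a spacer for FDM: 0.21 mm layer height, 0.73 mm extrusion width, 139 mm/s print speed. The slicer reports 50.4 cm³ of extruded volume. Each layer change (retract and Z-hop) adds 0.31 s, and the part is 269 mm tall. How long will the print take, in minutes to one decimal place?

46.0 minutes

Line area = 0.21 × 0.73 = 0.1533 mm².
Path length: 50400 mm³ / 0.1533 mm² → 328767.1 mm.
Extrusion time = 328767.1 / 139 = 2365.2 s.
Layer count = ceil(269 / 0.21) = 1281.
Layer-change overhead: 1281 × 0.31 → 397.11 s.
Altogether 2365.2 + 397.11 = 2762.31 s, i.e. 46.0 minutes.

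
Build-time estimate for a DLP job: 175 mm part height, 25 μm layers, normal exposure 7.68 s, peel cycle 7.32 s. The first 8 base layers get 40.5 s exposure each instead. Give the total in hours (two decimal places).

Number of layers: 175 / 0.025 → 7000 (rounded up).
Base layers = 8 × (40.5 + 7.32) = 382.56 s.
Regular layers: 6992 × (7.68 + 7.32) → 104880 s.
Total = 382.56 + 104880 = 105262.56 s = 29.24 hours.

29.24 hours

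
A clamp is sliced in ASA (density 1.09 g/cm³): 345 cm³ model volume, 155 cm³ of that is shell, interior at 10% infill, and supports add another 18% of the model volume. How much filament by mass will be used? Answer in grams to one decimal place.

257.3 g

Volume inside the shell = 345 − 155, so 190 cm³.
Deposited infill = 0.10 × 190 = 19 cm³.
Support: 0.18 × 345 → 62.1 cm³.
Total printed volume = 155 + 19 + 62.1 = 236.1 cm³.
Mass = 236.1 × 1.09, so 257.349 g.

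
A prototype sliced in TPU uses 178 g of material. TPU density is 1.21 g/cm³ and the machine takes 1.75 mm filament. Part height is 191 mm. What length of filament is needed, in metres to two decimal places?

61.16 m

Extruded volume: 178/1.21 = 147.1074 cm³ (147107.4 mm³).
A = π r² = π × 0.875² = 2.4053 mm².
L = V/A = 147107.4/2.4053 = 61159.69 mm → 61.16 m.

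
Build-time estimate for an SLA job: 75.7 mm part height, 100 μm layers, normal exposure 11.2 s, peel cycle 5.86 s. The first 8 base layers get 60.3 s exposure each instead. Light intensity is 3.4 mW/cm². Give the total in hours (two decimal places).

Layers = ⌈75.7/0.1⌉ = 757.
Burn-in layers = 8 × (60.3 + 5.86) = 529.28 s.
Regular layers: 749 × (11.2 + 5.86) → 12777.94 s.
Sum: 529.28 + 12777.94 = 13307.22 s → 3.70 hours.

3.70 hours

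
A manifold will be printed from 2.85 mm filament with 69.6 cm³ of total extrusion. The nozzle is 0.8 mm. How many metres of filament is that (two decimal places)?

10.91 m

A = π r² = π × 1.425² = 6.3794 mm².
Length = 69.6 cm³ / 6.3794 mm² = 69600 / 6.3794 = 10910.12 mm = 10.91 m.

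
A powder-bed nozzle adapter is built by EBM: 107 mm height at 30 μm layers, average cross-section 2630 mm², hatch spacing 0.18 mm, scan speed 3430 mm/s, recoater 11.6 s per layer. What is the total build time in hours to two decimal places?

Layers = ⌈107/0.03⌉ = 3567.
Scan path per layer: 2630 / 0.18 → 14611.1 mm.
Beam time per layer: 14611.1 / 3430 → 4.2598 s.
Time per layer: 4.2598 + 11.6 → 15.8598 s.
3567 layers × 15.8598 s/layer = 56571.9066 s, i.e. 15.71 hours.

15.71 hours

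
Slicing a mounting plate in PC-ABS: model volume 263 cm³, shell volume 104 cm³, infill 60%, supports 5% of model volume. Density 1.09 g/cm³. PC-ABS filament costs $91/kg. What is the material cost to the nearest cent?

Interior volume = 263 − 104, so 159 cm³.
Deposited infill = 0.60 × 159, so 95.4 cm³.
Support: 0.05 × 263 → 13.15 cm³.
Total printed volume: 104 + 95.4 + 13.15 → 212.55 cm³.
Mass = 212.55 × 1.09, so 231.6795 g.
At $91/kg: 231.6795/1000 × 91 = $21.08.

$21.08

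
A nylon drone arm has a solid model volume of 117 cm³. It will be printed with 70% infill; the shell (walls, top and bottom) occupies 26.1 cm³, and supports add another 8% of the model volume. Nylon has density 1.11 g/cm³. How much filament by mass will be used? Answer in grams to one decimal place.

110.0 g

Interior volume: 117 − 26.1 → 90.9 cm³.
Deposited infill = 0.70 × 90.9, so 63.63 cm³.
Support: 0.08 × 117 → 9.36 cm³.
Total extruded: 26.1 + 63.63 + 9.36 → 99.09 cm³.
Mass: 99.09 × 1.11 → 109.9899 g.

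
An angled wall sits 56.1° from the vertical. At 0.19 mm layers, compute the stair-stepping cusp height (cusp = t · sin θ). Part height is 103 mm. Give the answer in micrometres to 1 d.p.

Cusp = layer height × sin(56.1°) = 0.19 × 0.8300 = 0.1577 mm = 157.7 μm.

157.7 μm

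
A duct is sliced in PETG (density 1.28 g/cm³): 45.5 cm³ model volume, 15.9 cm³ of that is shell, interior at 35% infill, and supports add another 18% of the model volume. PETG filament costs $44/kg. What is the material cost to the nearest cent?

$1.94

Interior volume = 45.5 − 15.9 = 29.6 cm³.
Deposited infill = 0.35 × 29.6 = 10.36 cm³.
Support: 0.18 × 45.5 → 8.19 cm³.
Total extruded = 15.9 + 10.36 + 8.19, so 34.45 cm³.
Mass = 34.45 × 1.28, so 44.096 g.
Cost = 44.096 g / 1000 × $44/kg = $1.94.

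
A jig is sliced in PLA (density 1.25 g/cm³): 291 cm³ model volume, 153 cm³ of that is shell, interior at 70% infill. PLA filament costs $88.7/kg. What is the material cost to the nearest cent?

$27.67

Volume inside the shell = 291 − 153 = 138 cm³.
Infill deposited: 0.70 × 138 → 96.6 cm³.
Total extruded: 153 + 96.6 → 249.6 cm³.
Mass: 249.6 × 1.25 → 312 g.
Cost = 312 g / 1000 × $88.7/kg = $27.67.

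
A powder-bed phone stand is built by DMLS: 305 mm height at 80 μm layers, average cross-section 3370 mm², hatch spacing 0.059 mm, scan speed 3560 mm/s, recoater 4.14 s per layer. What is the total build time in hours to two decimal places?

21.38 hours

Layers = ⌈305/0.08⌉ = 3813.
Hatch length per layer = 3370 / 0.059 = 57118.6 mm.
Scan time per layer = 57118.6 / 3560 = 16.0446 s.
Layer cycle = 16.0446 + 4.14 = 20.1846 s.
Build time = 3813 × 20.1846 = 76963.8798 s = 21.38 hours.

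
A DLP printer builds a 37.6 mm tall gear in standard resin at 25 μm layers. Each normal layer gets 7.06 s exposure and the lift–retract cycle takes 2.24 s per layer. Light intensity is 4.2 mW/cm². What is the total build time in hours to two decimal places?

3.89 hours

Number of layers: 37.6 / 0.025 → 1504 (rounded up).
Cycle time = 7.06 + 2.24 = 9.3 s.
Build time: 1504 × 9.3 s = 13987.2 s, i.e. 3.89 hours.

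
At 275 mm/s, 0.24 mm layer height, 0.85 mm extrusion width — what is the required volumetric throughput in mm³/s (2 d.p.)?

Bead cross-section = 0.24 × 0.85, so 0.204 mm².
Volumetric flow = 275 × 0.204 = 56.10 mm³/s.

56.10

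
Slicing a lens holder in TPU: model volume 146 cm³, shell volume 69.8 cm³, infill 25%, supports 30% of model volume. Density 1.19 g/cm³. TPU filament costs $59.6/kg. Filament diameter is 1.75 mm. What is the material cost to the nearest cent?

$9.41

Infill region: 146 − 69.8 → 76.2 cm³.
Infill deposited = 0.25 × 76.2, so 19.05 cm³.
Support: 0.30 × 146 → 43.8 cm³.
Total printed volume = 69.8 + 19.05 + 43.8 = 132.65 cm³.
Mass = 132.65 × 1.19 = 157.8535 g.
At $59.6/kg: 157.8535/1000 × 59.6 = $9.41.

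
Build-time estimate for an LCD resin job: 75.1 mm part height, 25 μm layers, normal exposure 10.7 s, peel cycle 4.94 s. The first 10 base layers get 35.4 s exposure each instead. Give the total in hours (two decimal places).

13.12 hours

Layers = ⌈75.1/0.025⌉ = 3004.
Bottom layers: 10 × (35.4 + 4.94) → 403.4 s.
Normal layers = 2994 × (10.7 + 4.94) = 46826.16 s.
Total = 403.4 + 46826.16 = 47229.56 s = 13.12 hours.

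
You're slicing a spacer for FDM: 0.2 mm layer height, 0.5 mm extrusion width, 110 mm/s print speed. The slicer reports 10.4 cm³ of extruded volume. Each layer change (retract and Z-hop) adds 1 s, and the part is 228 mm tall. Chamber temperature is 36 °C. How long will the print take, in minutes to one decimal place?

Bead cross-section = 0.2 × 0.5, so 0.1 mm².
Path length: 10400 mm³ / 0.1 mm² → 104000 mm.
Time extruding = 104000 / 110, so 945.5 s.
Number of layers: 228 / 0.2 → 1140 (rounded up).
Z-hop total = 1140 × 1 = 1140 s.
Total = 945.5 + 1140 = 2085.5 s = 34.8 minutes.

34.8 minutes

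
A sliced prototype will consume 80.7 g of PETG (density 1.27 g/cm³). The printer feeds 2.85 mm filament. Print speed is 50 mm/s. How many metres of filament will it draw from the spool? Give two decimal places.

Extruded volume: 80.7/1.27 = 63.5433 cm³ (63543.3 mm³).
A = π r² = π × 1.425² = 6.3794 mm².
L = V/A = 63543.3/6.3794 = 9960.7 mm → 9.96 m.

9.96 m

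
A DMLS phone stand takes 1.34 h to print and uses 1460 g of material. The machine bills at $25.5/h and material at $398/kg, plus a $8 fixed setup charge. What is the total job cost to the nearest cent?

Machine cost: 25.5 × 1.34 → $34.17.
Material cost = 398 × 1460/1000 = $581.08.
Total = 34.17 + 581.08 + 8 = $623.25.

$623.25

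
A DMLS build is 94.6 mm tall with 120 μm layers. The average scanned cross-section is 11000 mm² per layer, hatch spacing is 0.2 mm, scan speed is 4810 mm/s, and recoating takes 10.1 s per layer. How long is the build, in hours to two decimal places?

4.72 hours

Layers = ⌈94.6/0.12⌉ = 789.
Per-layer scan distance = 11000 / 0.2 = 55000 mm.
Laser time per layer = 55000 / 4810, so 11.4345 s.
Time per layer = 11.4345 + 10.1 = 21.5345 s.
Build time = 789 × 21.5345 = 16990.7205 s = 4.72 hours.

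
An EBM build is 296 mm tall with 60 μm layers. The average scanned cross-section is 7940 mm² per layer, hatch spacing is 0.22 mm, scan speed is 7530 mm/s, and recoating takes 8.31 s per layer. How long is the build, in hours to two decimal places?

17.96 hours

Layer count = ceil(296 / 0.06) = 4934.
Per-layer scan distance: 7940 / 0.22 → 36090.9 mm.
Beam time per layer = 36090.9 / 7530 = 4.7929 s.
Per-layer time = 4.7929 + 8.31 = 13.1029 s.
Total: 4934 × 13.1029 s = 64649.7086 s → 17.96 hours.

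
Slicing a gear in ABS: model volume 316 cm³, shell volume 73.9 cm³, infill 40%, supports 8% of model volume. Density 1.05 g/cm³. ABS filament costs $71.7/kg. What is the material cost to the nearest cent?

$14.76

Volume inside the shell = 316 − 73.9 = 242.1 cm³.
Deposited infill = 0.40 × 242.1 = 96.84 cm³.
Support = 0.08 × 316 = 25.28 cm³.
Total extruded: 73.9 + 96.84 + 25.28 → 196.02 cm³.
Mass: 196.02 × 1.05 → 205.821 g.
Cost = 205.821 g / 1000 × $71.7/kg = $14.76.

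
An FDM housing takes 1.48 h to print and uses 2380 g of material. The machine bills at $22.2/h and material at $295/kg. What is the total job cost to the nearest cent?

Time charge = 22.2 × 1.48 = $32.856.
Material cost = 295 × 2380/1000, so $702.10.
Job cost: 32.856 + 702.10 = 734.956 ≈ $734.96.

$734.96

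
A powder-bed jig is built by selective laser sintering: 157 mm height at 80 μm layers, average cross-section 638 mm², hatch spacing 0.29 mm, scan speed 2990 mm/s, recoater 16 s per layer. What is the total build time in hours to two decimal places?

Number of layers: 157 / 0.08 → 1963 (rounded up).
Hatch length per layer: 638 / 0.29 → 2200 mm.
Laser time per layer = 2200 / 2990, so 0.7358 s.
Layer cycle: 0.7358 + 16 → 16.7358 s.
Build time = 1963 × 16.7358 = 32852.3754 s = 9.13 hours.

9.13 hours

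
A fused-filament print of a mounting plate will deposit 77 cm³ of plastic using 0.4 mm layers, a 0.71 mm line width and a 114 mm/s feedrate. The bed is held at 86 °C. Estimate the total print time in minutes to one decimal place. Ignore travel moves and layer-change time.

39.6 minutes

Line area = 0.4 × 0.71, so 0.284 mm².
Path length: 77000 mm³ / 0.284 mm² → 271126.8 mm.
Extrusion time: 271126.8 / 114 → 2378.3 s.
In the requested units: 2378.3 s = 39.6 minutes.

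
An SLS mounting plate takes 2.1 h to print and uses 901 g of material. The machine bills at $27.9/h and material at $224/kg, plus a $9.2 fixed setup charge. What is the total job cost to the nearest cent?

$269.61

Machine-time cost: 27.9 × 2.1 → $58.59.
Material cost: 224 × 901/1000 → $201.824.
Total = 58.59 + 201.824 + 9.2 = 269.614 ≈ $269.61.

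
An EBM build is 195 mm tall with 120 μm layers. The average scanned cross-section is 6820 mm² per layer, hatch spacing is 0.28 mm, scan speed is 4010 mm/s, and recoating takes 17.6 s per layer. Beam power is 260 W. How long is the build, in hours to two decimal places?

Layer count = ceil(195 / 0.12) = 1625.
Hatch length per layer = 6820 / 0.28, so 24357.1 mm.
Per-layer scan time = 24357.1 / 4010, so 6.0741 s.
Layer cycle: 6.0741 + 17.6 → 23.6741 s.
Total: 1625 × 23.6741 s = 38470.4125 s → 10.69 hours.

10.69 hours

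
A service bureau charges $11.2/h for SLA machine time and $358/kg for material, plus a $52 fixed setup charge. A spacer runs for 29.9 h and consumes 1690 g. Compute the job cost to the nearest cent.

Machine-time cost: 11.2 × 29.9 → $334.88.
Material cost = 358 × 1690/1000 = $605.02.
Adding setup: 334.88 + 605.02 + 52 → $991.90.

$991.90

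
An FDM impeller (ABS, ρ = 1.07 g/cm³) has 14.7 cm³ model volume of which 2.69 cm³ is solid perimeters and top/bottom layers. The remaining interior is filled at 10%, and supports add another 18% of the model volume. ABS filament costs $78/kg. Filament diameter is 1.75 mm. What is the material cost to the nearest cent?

Volume inside the shell = 14.7 − 2.69, so 12.01 cm³.
Deposited infill = 0.10 × 12.01 = 1.201 cm³.
Support = 0.18 × 14.7 = 2.646 cm³.
Total printed volume = 2.69 + 1.201 + 2.646, so 6.537 cm³.
Mass: 6.537 × 1.07 → 6.99459 g.
At $78/kg: 6.99459/1000 × 78 = $0.55.

$0.55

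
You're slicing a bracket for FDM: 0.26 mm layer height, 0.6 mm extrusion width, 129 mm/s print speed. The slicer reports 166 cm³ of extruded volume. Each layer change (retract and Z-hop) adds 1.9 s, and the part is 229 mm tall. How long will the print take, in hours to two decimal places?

2.76 hours

Extrusion cross-section = 0.26 × 0.6, so 0.156 mm².
Total extruded path = 166000/0.156 = 1064102.6 mm.
Extrusion time = 1064102.6 / 129 = 8248.9 s.
Layer count = ceil(229 / 0.26) = 881.
Non-print overhead: 881 × 1.9 → 1673.9 s.
Altogether 8248.9 + 1673.9 = 9922.8 s, i.e. 2.76 hours.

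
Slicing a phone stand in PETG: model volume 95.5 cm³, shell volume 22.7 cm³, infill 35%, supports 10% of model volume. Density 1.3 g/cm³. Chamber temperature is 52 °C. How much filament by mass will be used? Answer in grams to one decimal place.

Infill region = 95.5 − 22.7, so 72.8 cm³.
Deposited infill = 0.35 × 72.8, so 25.48 cm³.
Support: 0.10 × 95.5 → 9.55 cm³.
Deposited volume: 22.7 + 25.48 + 9.55 → 57.73 cm³.
Mass: 57.73 × 1.3 → 75.049 g.

75.0 g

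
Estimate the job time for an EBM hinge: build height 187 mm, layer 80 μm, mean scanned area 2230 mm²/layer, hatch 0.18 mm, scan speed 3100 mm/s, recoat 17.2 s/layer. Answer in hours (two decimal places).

13.77 hours

Number of layers: 187 / 0.08 → 2338 (rounded up).
Per-layer scan distance = 2230 / 0.18, so 12388.9 mm.
Beam time per layer = 12388.9 / 3100 = 3.9964 s.
Time per layer = 3.9964 + 17.2, so 21.1964 s.
2338 layers × 21.1964 s/layer = 49557.1832 s, i.e. 13.77 hours.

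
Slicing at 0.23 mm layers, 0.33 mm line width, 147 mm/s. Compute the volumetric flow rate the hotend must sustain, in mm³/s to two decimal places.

Extrusion cross-section = 0.23 × 0.33, so 0.0759 mm².
Q = v·A = 147 × 0.0759 = 11.16 mm³/s.

11.16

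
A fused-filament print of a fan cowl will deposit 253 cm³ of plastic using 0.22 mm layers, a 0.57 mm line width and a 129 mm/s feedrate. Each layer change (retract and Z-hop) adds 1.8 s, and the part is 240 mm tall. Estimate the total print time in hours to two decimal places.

4.89 hours

Bead cross-section = 0.22 × 0.57 = 0.1254 mm².
Total extruded path = 253000/0.1254 = 2017543.9 mm.
Extrusion time: 2017543.9 / 129 → 15639.9 s.
Number of layers: 240 / 0.22 → 1091 (rounded up).
Non-print overhead: 1091 × 1.8 → 1963.8 s.
Total = 15639.9 + 1963.8 = 17603.7 s = 4.89 hours.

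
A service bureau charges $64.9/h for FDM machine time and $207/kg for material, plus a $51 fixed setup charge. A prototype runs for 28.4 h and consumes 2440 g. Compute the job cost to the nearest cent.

$2399.24

Time charge: 64.9 × 28.4 → $1843.16.
Material charge = 207 × 2440/1000, so $505.08.
Adding setup: 1843.16 + 505.08 + 51 → $2399.24.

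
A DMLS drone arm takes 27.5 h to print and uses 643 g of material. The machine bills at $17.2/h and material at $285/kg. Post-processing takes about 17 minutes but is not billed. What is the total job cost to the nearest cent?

$656.26

Time charge = 17.2 × 27.5, so $473.00.
Feedstock cost: 285 × 643/1000 → $183.255.
Job cost: 473.00 + 183.255 = 656.255 ≈ $656.26.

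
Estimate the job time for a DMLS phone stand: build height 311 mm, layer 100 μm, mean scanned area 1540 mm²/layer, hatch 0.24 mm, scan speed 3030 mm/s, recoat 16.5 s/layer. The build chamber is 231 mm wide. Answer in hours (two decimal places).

Layers = ⌈311/0.1⌉ = 3110.
Scan path per layer: 1540 / 0.24 → 6416.7 mm.
Laser time per layer = 6416.7 / 3030 = 2.1177 s.
Time per layer = 2.1177 + 16.5 = 18.6177 s.
Total: 3110 × 18.6177 s = 57901.047 s → 16.08 hours.

16.08 hours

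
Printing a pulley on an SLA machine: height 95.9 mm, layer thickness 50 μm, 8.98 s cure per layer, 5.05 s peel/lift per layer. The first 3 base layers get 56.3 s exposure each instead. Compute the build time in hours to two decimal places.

Number of layers: 95.9 / 0.05 → 1918 (rounded up).
Bottom layers: 3 × (56.3 + 5.05) → 184.05 s.
Regular layers: 1915 × (8.98 + 5.05) → 26867.45 s.
Total = 184.05 + 26867.45 = 27051.5 s = 7.51 hours.

7.51 hours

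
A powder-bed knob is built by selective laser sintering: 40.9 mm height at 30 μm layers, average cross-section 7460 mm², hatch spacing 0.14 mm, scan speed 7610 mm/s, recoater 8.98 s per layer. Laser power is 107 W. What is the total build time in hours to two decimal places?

Number of layers: 40.9 / 0.03 → 1364 (rounded up).
Hatch length per layer: 7460 / 0.14 → 53285.7 mm.
Laser time per layer: 53285.7 / 7610 → 7.0021 s.
Time per layer = 7.0021 + 8.98, so 15.9821 s.
1364 layers × 15.9821 s/layer = 21799.5844 s, i.e. 6.06 hours.

6.06 hours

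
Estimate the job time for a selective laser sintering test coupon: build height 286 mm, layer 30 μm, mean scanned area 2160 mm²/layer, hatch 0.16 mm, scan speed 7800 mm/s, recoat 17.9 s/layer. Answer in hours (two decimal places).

Layer count = ceil(286 / 0.03) = 9534.
Hatch length per layer = 2160 / 0.16 = 13500 mm.
Scan time per layer: 13500 / 7800 → 1.7308 s.
Per-layer time = 1.7308 + 17.9, so 19.6308 s.
Build time = 9534 × 19.6308 = 187160.0472 s = 51.99 hours.

51.99 hours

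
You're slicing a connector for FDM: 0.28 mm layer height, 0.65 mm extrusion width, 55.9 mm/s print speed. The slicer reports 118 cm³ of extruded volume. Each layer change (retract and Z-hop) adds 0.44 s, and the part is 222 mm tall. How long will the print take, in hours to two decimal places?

3.32 hours

Bead cross-section = 0.28 × 0.65 = 0.182 mm².
Path length: 118000 mm³ / 0.182 mm² → 648351.6 mm.
Print-move time = 648351.6 / 55.9, so 11598.4 s.
Layers = ⌈222/0.28⌉ = 793.
Non-print overhead = 793 × 0.44 = 348.92 s.
Total = 11598.4 + 348.92 = 11947.32 s = 3.32 hours.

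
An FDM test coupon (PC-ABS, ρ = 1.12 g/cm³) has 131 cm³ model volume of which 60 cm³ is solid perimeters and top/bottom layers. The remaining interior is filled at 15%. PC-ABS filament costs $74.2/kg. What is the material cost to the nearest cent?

$5.87

Infill region: 131 − 60 → 71 cm³.
Deposited infill: 0.15 × 71 → 10.65 cm³.
Deposited volume = 60 + 10.65 = 70.65 cm³.
Mass = 70.65 × 1.12 = 79.128 g.
At $74.2/kg: 79.128/1000 × 74.2 = $5.87.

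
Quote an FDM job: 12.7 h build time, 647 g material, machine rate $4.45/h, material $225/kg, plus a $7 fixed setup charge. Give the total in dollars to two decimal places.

Machine cost = 4.45 × 12.7 = $56.515.
Feedstock cost: 225 × 647/1000 → $145.575.
Total = 56.515 + 145.575 + 7 = $209.09.

$209.09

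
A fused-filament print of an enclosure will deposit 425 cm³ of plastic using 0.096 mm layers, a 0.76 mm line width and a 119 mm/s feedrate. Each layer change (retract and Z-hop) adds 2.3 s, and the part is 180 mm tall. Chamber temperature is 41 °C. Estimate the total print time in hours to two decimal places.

14.80 hours

Bead cross-section = 0.096 × 0.76, so 0.07296 mm².
Path length: 425000 mm³ / 0.07296 mm² → 5825109.6 mm.
Time extruding = 5825109.6 / 119 = 48950.5 s.
Number of layers: 180 / 0.096 → 1875 (rounded up).
Z-hop total: 1875 × 2.3 → 4312.5 s.
Total = 48950.5 + 4312.5 = 53263 s = 14.80 hours.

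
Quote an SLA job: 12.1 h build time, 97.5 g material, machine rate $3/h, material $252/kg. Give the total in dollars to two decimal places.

$60.87

Machine-time cost = 3 × 12.1 = $36.30.
Material charge = 252 × 97.5/1000 = $24.57.
Job cost: 36.30 + 24.57 = $60.87.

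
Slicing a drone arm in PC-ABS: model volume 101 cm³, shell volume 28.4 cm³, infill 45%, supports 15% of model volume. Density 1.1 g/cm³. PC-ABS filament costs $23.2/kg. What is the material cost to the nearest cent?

$1.95

Volume inside the shell = 101 − 28.4 = 72.6 cm³.
Infill volume: 0.45 × 72.6 → 32.67 cm³.
Support = 0.15 × 101, so 15.15 cm³.
Total extruded: 28.4 + 32.67 + 15.15 → 76.22 cm³.
Mass = 76.22 × 1.1 = 83.842 g.
Cost = 83.842 g / 1000 × $23.2/kg = $1.95.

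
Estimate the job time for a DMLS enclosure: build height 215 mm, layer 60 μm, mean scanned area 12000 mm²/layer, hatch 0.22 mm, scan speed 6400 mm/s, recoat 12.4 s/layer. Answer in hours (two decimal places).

20.83 hours

Layer count = ceil(215 / 0.06) = 3584.
Per-layer scan distance: 12000 / 0.22 → 54545.5 mm.
Per-layer scan time = 54545.5 / 6400 = 8.5227 s.
Layer cycle = 8.5227 + 12.4, so 20.9227 s.
3584 layers × 20.9227 s/layer = 74986.9568 s, i.e. 20.83 hours.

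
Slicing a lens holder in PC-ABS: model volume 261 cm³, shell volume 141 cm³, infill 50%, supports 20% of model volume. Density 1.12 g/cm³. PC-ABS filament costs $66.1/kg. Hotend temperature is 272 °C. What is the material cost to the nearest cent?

Infill region = 261 − 141 = 120 cm³.
Infill deposited: 0.50 × 120 → 60 cm³.
Support = 0.20 × 261 = 52.2 cm³.
Deposited volume = 141 + 60 + 52.2, so 253.2 cm³.
Mass = 253.2 × 1.12, so 283.584 g.
Cost = 283.584 g / 1000 × $66.1/kg = $18.74.

$18.74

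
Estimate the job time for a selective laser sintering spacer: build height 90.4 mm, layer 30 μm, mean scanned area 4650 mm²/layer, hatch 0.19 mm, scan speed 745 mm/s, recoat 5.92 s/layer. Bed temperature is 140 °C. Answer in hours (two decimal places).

Number of layers: 90.4 / 0.03 → 3014 (rounded up).
Per-layer scan distance = 4650 / 0.19 = 24473.7 mm.
Laser time per layer = 24473.7 / 745, so 32.8506 s.
Per-layer time = 32.8506 + 5.92 = 38.7706 s.
Build time = 3014 × 38.7706 = 116854.5884 s = 32.46 hours.

32.46 hours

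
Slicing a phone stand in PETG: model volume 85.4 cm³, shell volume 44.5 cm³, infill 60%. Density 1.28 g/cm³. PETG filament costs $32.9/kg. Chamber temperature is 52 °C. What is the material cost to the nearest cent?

Interior volume: 85.4 − 44.5 → 40.9 cm³.
Deposited infill = 0.60 × 40.9, so 24.54 cm³.
Deposited volume = 44.5 + 24.54, so 69.04 cm³.
Mass: 69.04 × 1.28 → 88.3712 g.
Cost = 88.3712 g / 1000 × $32.9/kg = $2.91.

$2.91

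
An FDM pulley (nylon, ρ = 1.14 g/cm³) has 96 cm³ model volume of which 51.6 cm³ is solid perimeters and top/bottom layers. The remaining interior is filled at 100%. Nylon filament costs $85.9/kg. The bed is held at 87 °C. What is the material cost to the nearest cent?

$9.40

Infill region: 96 − 51.6 → 44.4 cm³.
Deposited infill = 1.00 × 44.4, so 44.4 cm³.
Deposited volume: 51.6 + 44.4 → 96 cm³.
Mass: 96 × 1.14 → 109.44 g.
At $85.9/kg: 109.44/1000 × 85.9 = $9.40.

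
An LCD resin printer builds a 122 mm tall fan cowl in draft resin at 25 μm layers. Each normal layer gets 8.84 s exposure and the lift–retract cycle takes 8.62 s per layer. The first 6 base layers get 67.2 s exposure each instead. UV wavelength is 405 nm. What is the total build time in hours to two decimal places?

23.77 hours

Layer count = ceil(122 / 0.025) = 4880.
Burn-in layers = 6 × (67.2 + 8.62), so 454.92 s.
Regular layers: 4874 × (8.84 + 8.62) → 85100.04 s.
Sum: 454.92 + 85100.04 = 85554.96 s → 23.77 hours.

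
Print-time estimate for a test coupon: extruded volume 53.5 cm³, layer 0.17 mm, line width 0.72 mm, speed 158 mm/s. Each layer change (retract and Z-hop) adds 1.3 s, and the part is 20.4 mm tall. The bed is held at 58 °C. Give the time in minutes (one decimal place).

Line area = 0.17 × 0.72 = 0.1224 mm².
Toolpath length = 53.5 cm³ / 0.1224 mm² = 53500 / 0.1224 = 437091.5 mm.
Print-move time = 437091.5 / 158 = 2766.4 s.
Layer count = ceil(20.4 / 0.17) = 120.
Non-print overhead = 120 × 1.3 = 156 s.
Total = 2766.4 + 156 = 2922.4 s = 48.7 minutes.

48.7 minutes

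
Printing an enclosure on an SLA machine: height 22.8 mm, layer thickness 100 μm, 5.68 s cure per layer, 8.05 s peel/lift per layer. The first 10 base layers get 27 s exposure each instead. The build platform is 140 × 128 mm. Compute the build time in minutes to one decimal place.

Number of layers: 22.8 / 0.1 → 228 (rounded up).
Burn-in layers = 10 × (27 + 8.05), so 350.5 s.
Remaining layers: 218 × (5.68 + 8.05) → 2993.14 s.
Sum: 350.5 + 2993.14 = 3343.64 s → 55.7 minutes.

55.7 minutes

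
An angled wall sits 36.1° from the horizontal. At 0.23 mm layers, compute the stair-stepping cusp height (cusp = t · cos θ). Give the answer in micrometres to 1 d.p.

185.8 μm

Cusp = layer height × cos(36.1°) = 0.23 × 0.8080 = 0.18584 mm = 185.8 μm.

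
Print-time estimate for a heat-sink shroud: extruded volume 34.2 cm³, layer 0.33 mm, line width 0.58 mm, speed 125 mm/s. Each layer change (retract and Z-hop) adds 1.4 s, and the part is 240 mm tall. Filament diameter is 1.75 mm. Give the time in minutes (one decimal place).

40.8 minutes

Bead cross-section = 0.33 × 0.58 = 0.1914 mm².
Total extruded path = 34200/0.1914 = 178683.4 mm.
Extrusion time: 178683.4 / 125 → 1429.5 s.
Layers = ⌈240/0.33⌉ = 728.
Non-print overhead = 728 × 1.4, so 1019.2 s.
Total = 1429.5 + 1019.2 = 2448.7 s = 40.8 minutes.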